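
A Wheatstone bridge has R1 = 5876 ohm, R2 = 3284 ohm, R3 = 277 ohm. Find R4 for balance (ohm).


At balance: R1*R4 = R2*R3, so R4 = R2*R3/R1.
R4 = 3284 * 277 / 5876
R4 = 909668 / 5876
R4 = 154.81 ohm

154.81 ohm


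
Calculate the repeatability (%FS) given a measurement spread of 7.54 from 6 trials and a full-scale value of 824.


Repeatability = (spread / full scale) * 100%.
R = (7.54 / 824) * 100
R = 0.915 %FS

0.915 %FS


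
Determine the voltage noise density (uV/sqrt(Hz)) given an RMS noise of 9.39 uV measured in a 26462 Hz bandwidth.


Noise spectral density = Vrms / sqrt(BW).
NSD = 9.39 / sqrt(26462)
NSD = 9.39 / 162.6714
NSD = 0.0577 uV/sqrt(Hz)

0.0577 uV/sqrt(Hz)


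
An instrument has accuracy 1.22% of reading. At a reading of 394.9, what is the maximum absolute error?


Absolute error = (accuracy% / 100) * reading.
Error = (1.22 / 100) * 394.9
Error = 0.0122 * 394.9
Error = 4.8178

4.8178


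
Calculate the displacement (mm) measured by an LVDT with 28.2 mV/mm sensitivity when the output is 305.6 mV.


Displacement = Vout / sensitivity.
d = 305.6 / 28.2
d = 10.837 mm

10.837 mm


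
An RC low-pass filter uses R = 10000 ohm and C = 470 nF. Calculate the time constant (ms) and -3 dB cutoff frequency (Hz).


Time constant: tau = R * C.
tau = 10000 * 4.70e-07 = 0.0047 s
tau = 4.7 ms
Cutoff frequency: fc = 1 / (2*pi*R*C).
fc = 1 / (2*pi*0.0047) = 33.86 Hz

tau = 4.7 ms, fc = 33.86 Hz


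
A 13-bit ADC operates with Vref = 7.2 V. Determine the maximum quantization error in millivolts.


The maximum quantization error is +/- LSB/2.
LSB = Vref / 2^n = 7.2 / 8192 = 0.00087891 V
Max error = LSB / 2 = 0.00087891 / 2 = 0.00043945 V
Max error = 0.4395 mV

0.4395 mV


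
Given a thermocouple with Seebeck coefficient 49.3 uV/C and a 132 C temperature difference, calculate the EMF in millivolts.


The thermocouple output V = sensitivity * dT.
V = 49.3 uV/C * 132 C
V = 6507.6 uV
V = 6.508 mV

6.508 mV


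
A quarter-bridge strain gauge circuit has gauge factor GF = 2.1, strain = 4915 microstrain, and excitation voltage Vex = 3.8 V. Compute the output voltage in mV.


Quarter bridge output: Vout = (GF * epsilon * Vex) / 4.
Vout = (2.1 * 4915e-6 * 3.8) / 4
Vout = 0.0392217 / 4 V
Vout = 0.00980542 V = 9.8054 mV

9.8054 mV


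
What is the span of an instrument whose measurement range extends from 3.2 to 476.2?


Span = upper range - lower range.
Span = 476.2 - (3.2)
Span = 473.0

473.0


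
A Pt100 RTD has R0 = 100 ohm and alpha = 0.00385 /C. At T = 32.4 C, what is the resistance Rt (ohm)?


The RTD equation: Rt = R0 * (1 + alpha * T).
Rt = 100 * (1 + 0.00385 * 32.4)
Rt = 100 * (1 + 0.12474)
Rt = 100 * 1.12474
Rt = 112.474 ohm

112.474 ohm


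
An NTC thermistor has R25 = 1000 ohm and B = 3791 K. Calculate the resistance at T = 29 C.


NTC thermistor equation: Rt = R25 * exp(B * (1/T - 1/T25)).
T in Kelvin: 302.15 K, T25 = 298.15 K
1/T - 1/T25 = 1/302.15 - 1/298.15 = -4.44e-05
B * (1/T - 1/T25) = 3791 * -4.44e-05 = -0.1683
Rt = 1000 * exp(-0.1683) = 845.1 ohm

845.1 ohm


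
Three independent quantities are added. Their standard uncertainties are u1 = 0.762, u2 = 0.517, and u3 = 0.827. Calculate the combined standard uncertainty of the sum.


For a sum of independent quantities, uc = sqrt(u1^2 + u2^2 + u3^2).
uc = sqrt(0.762^2 + 0.517^2 + 0.827^2)
uc = sqrt(0.580644 + 0.267289 + 0.683929)
uc = 1.2377

1.2377


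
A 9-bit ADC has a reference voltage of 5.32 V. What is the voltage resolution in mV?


The resolution (LSB) of an ADC is Vref / 2^n.
LSB = 5.32 / 2^9
LSB = 5.32 / 512
LSB = 0.01039063 V = 10.390625 mV

10.390625 mV


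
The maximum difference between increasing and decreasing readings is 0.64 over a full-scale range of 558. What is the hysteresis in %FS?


Hysteresis = (max difference / full scale) * 100%.
H = (0.64 / 558) * 100
H = 0.115 %FS

0.115 %FS


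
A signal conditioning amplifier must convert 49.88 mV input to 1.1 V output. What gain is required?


Gain = Vout / Vin (converting to same units).
G = 1.1 V / 49.88 mV
G = 1100.0 mV / 49.88 mV
G = 22.05

22.05


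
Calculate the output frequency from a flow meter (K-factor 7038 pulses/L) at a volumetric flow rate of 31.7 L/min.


Frequency = K * Q / 60 (converting L/min to L/s).
f = 7038 * 31.7 / 60
f = 223104.6 / 60
f = 3718.41 Hz

3718.41 Hz


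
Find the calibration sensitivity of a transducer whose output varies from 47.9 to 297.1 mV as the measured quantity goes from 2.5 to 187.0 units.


Sensitivity = (y2 - y1) / (x2 - x1).
S = (297.1 - 47.9) / (187.0 - 2.5)
S = 249.2 / 184.5
S = 1.3507 mV/unit

1.3507 mV/unit


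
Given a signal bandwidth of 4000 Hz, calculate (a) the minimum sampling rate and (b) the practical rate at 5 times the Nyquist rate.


By Nyquist theorem, fs_min = 2 * fmax.
fs_min = 2 * 4000 = 8000 Hz
Practical rate = 5 * fs_min = 5 * 8000 = 40000 Hz

fs_min = 8000 Hz, fs_practical = 40000 Hz


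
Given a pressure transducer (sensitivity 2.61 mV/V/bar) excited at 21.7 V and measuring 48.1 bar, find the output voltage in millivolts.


Output = sensitivity * Vex * P.
Vout = 2.61 * 21.7 * 48.1
Vout = 56.637 * 48.1
Vout = 2724.24 mV

2724.24 mV


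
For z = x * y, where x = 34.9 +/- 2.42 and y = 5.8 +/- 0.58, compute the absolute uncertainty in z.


For a product z = x*y, the relative uncertainty is:
uz/z = sqrt((ux/x)^2 + (uy/y)^2)
Relative uncertainties: ux/x = 2.42/34.9 = 0.069341
uy/y = 0.58/5.8 = 0.1
z = 34.9 * 5.8 = 202.4
uz = 202.4 * sqrt(0.069341^2 + 0.1^2) = 24.632

24.632


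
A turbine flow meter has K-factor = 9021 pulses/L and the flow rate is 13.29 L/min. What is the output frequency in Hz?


Frequency = K * Q / 60 (converting L/min to L/s).
f = 9021 * 13.29 / 60
f = 119889.09 / 60
f = 1998.15 Hz

1998.15 Hz


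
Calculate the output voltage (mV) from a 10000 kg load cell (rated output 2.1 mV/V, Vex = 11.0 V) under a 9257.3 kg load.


Vout = rated_output * Vex * (load / capacity).
Vout = 2.1 * 11.0 * (9257.3 / 10000)
Vout = 2.1 * 11.0 * 0.92573
Vout = 21.384 mV

21.384 mV


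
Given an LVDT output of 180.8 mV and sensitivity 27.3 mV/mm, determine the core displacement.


Displacement = Vout / sensitivity.
d = 180.8 / 27.3
d = 6.623 mm

6.623 mm


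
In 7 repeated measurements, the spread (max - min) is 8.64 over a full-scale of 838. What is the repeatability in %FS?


Repeatability = (spread / full scale) * 100%.
R = (8.64 / 838) * 100
R = 1.031 %FS

1.031 %FS


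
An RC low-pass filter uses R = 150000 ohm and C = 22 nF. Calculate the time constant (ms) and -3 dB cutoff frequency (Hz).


Time constant: tau = R * C.
tau = 150000 * 2.20e-08 = 0.0033 s
tau = 3.3 ms
Cutoff frequency: fc = 1 / (2*pi*R*C).
fc = 1 / (2*pi*0.0033) = 48.23 Hz

tau = 3.3 ms, fc = 48.23 Hz


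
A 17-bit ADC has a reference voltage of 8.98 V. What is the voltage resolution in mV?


The resolution (LSB) of an ADC is Vref / 2^n.
LSB = 8.98 / 2^17
LSB = 8.98 / 131072
LSB = 6.851e-05 V = 0.06851196 mV

0.06851196 mV


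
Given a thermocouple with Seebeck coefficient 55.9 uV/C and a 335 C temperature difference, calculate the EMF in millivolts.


The thermocouple output V = sensitivity * dT.
V = 55.9 uV/C * 335 C
V = 18726.5 uV
V = 18.727 mV

18.727 mV


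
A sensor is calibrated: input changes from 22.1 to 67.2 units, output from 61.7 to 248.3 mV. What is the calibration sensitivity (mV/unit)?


Sensitivity = (y2 - y1) / (x2 - x1).
S = (248.3 - 61.7) / (67.2 - 22.1)
S = 186.6 / 45.1
S = 4.1375 mV/unit

4.1375 mV/unit


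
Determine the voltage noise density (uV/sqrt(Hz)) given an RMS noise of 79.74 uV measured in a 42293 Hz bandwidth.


Noise spectral density = Vrms / sqrt(BW).
NSD = 79.74 / sqrt(42293)
NSD = 79.74 / 205.6526
NSD = 0.3877 uV/sqrt(Hz)

0.3877 uV/sqrt(Hz)


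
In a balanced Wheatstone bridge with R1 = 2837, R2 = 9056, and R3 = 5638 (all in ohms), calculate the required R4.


At balance: R1*R4 = R2*R3, so R4 = R2*R3/R1.
R4 = 9056 * 5638 / 2837
R4 = 51057728 / 2837
R4 = 17997.08 ohm

17997.08 ohm


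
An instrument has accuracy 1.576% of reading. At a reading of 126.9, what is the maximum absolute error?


Absolute error = (accuracy% / 100) * reading.
Error = (1.576 / 100) * 126.9
Error = 0.01576 * 126.9
Error = 1.9999

1.9999


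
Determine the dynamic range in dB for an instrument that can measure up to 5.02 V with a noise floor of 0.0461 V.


Dynamic range = 20 * log10(Vmax / Vnoise).
DR = 20 * log10(5.02 / 0.0461)
DR = 20 * log10(108.89)
DR = 40.74 dB

40.74 dB


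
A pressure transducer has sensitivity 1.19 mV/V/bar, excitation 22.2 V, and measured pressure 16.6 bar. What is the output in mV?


Output = sensitivity * Vex * P.
Vout = 1.19 * 22.2 * 16.6
Vout = 26.418 * 16.6
Vout = 438.54 mV

438.54 mV


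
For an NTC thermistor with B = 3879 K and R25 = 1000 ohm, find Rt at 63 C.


NTC thermistor equation: Rt = R25 * exp(B * (1/T - 1/T25)).
T in Kelvin: 336.15 K, T25 = 298.15 K
1/T - 1/T25 = 1/336.15 - 1/298.15 = -0.00037915
B * (1/T - 1/T25) = 3879 * -0.00037915 = -1.4707
Rt = 1000 * exp(-1.4707) = 229.8 ohm

229.8 ohm


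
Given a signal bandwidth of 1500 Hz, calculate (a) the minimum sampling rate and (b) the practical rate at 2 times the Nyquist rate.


By Nyquist theorem, fs_min = 2 * fmax.
fs_min = 2 * 1500 = 3000 Hz
Practical rate = 2 * fs_min = 2 * 3000 = 6000 Hz

fs_min = 3000 Hz, fs_practical = 6000 Hz


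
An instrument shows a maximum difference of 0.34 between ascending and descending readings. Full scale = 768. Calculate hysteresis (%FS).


Hysteresis = (max difference / full scale) * 100%.
H = (0.34 / 768) * 100
H = 0.044 %FS

0.044 %FS


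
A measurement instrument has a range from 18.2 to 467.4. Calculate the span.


Span = upper range - lower range.
Span = 467.4 - (18.2)
Span = 449.2

449.2


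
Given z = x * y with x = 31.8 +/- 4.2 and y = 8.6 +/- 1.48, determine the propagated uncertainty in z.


For a product z = x*y, the relative uncertainty is:
uz/z = sqrt((ux/x)^2 + (uy/y)^2)
Relative uncertainties: ux/x = 4.2/31.8 = 0.132075
uy/y = 1.48/8.6 = 0.172093
z = 31.8 * 8.6 = 273.5
uz = 273.5 * sqrt(0.132075^2 + 0.172093^2) = 59.327

59.327


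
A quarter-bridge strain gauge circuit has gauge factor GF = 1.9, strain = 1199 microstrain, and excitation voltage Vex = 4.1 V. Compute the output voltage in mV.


Quarter bridge output: Vout = (GF * epsilon * Vex) / 4.
Vout = (1.9 * 1199e-6 * 4.1) / 4
Vout = 0.00934021 / 4 V
Vout = 0.00233505 V = 2.3351 mV

2.3351 mV


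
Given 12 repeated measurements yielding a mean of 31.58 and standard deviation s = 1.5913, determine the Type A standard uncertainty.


The standard uncertainty for Type A evaluation is u = s / sqrt(n).
u = 1.5913 / sqrt(12)
u = 1.5913 / 3.4641
u = 0.4594

0.4594


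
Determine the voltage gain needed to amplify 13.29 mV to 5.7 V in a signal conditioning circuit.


Gain = Vout / Vin (converting to same units).
G = 5.7 V / 13.29 mV
G = 5700.0 mV / 13.29 mV
G = 428.89

428.89


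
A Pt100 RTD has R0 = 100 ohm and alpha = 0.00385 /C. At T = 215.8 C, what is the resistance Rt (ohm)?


The RTD equation: Rt = R0 * (1 + alpha * T).
Rt = 100 * (1 + 0.00385 * 215.8)
Rt = 100 * (1 + 0.83083)
Rt = 100 * 1.83083
Rt = 183.083 ohm

183.083 ohm


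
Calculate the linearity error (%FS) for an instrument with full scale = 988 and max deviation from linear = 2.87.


Linearity error = (max deviation / full scale) * 100%.
Linearity = (2.87 / 988) * 100
Linearity = 0.29 %FS

0.29 %FS


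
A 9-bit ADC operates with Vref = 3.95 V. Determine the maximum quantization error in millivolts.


The maximum quantization error is +/- LSB/2.
LSB = Vref / 2^n = 3.95 / 512 = 0.00771484 V
Max error = LSB / 2 = 0.00771484 / 2 = 0.00385742 V
Max error = 3.8574 mV

3.8574 mV


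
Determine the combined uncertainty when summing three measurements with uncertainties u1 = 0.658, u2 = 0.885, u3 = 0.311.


For a sum of independent quantities, uc = sqrt(u1^2 + u2^2 + u3^2).
uc = sqrt(0.658^2 + 0.885^2 + 0.311^2)
uc = sqrt(0.432964 + 0.783225 + 0.096721)
uc = 1.1458

1.1458


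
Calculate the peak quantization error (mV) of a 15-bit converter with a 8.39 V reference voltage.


The maximum quantization error is +/- LSB/2.
LSB = Vref / 2^n = 8.39 / 32768 = 0.00025604 V
Max error = LSB / 2 = 0.00025604 / 2 = 0.00012802 V
Max error = 0.128 mV

0.128 mV


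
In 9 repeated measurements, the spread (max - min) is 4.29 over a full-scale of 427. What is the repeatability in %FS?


Repeatability = (spread / full scale) * 100%.
R = (4.29 / 427) * 100
R = 1.005 %FS

1.005 %FS


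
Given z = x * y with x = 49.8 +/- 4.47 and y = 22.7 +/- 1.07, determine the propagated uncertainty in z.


For a product z = x*y, the relative uncertainty is:
uz/z = sqrt((ux/x)^2 + (uy/y)^2)
Relative uncertainties: ux/x = 4.47/49.8 = 0.089759
uy/y = 1.07/22.7 = 0.047137
z = 49.8 * 22.7 = 1130.5
uz = 1130.5 * sqrt(0.089759^2 + 0.047137^2) = 114.61

114.61


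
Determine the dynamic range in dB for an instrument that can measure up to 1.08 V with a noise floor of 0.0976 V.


Dynamic range = 20 * log10(Vmax / Vnoise).
DR = 20 * log10(1.08 / 0.0976)
DR = 20 * log10(11.07)
DR = 20.88 dB

20.88 dB


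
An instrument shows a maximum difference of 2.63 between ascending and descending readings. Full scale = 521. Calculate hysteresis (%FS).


Hysteresis = (max difference / full scale) * 100%.
H = (2.63 / 521) * 100
H = 0.505 %FS

0.505 %FS


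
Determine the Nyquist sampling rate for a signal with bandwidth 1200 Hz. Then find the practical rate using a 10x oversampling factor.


By Nyquist theorem, fs_min = 2 * fmax.
fs_min = 2 * 1200 = 2400 Hz
Practical rate = 10 * fs_min = 10 * 2400 = 24000 Hz

fs_min = 2400 Hz, fs_practical = 24000 Hz


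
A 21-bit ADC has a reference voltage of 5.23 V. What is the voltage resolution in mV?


The resolution (LSB) of an ADC is Vref / 2^n.
LSB = 5.23 / 2^21
LSB = 5.23 / 2097152
LSB = 2.49e-06 V = 0.00249386 mV

0.00249386 mV


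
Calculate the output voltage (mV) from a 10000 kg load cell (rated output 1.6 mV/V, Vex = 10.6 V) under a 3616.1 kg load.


Vout = rated_output * Vex * (load / capacity).
Vout = 1.6 * 10.6 * (3616.1 / 10000)
Vout = 1.6 * 10.6 * 0.36161
Vout = 6.133 mV

6.133 mV


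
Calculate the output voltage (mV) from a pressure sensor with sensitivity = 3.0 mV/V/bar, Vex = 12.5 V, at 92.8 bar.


Output = sensitivity * Vex * P.
Vout = 3.0 * 12.5 * 92.8
Vout = 37.5 * 92.8
Vout = 3480.0 mV

3480.0 mV


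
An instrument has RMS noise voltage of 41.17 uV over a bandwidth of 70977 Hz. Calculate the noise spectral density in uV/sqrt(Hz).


Noise spectral density = Vrms / sqrt(BW).
NSD = 41.17 / sqrt(70977)
NSD = 41.17 / 266.4151
NSD = 0.1545 uV/sqrt(Hz)

0.1545 uV/sqrt(Hz)


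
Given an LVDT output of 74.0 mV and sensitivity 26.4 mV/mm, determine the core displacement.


Displacement = Vout / sensitivity.
d = 74.0 / 26.4
d = 2.803 mm

2.803 mm


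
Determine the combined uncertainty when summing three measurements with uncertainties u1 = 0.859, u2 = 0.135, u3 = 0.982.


For a sum of independent quantities, uc = sqrt(u1^2 + u2^2 + u3^2).
uc = sqrt(0.859^2 + 0.135^2 + 0.982^2)
uc = sqrt(0.737881 + 0.018225 + 0.964324)
uc = 1.3117

1.3117


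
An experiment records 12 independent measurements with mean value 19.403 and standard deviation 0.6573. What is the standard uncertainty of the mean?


The standard uncertainty for Type A evaluation is u = s / sqrt(n).
u = 0.6573 / sqrt(12)
u = 0.6573 / 3.4641
u = 0.1897

0.1897


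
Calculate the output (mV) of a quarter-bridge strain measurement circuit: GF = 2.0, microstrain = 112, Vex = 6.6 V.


Quarter bridge output: Vout = (GF * epsilon * Vex) / 4.
Vout = (2.0 * 112e-6 * 6.6) / 4
Vout = 0.0014784 / 4 V
Vout = 0.0003696 V = 0.3696 mV

0.3696 mV


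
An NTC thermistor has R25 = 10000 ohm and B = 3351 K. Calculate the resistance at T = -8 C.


NTC thermistor equation: Rt = R25 * exp(B * (1/T - 1/T25)).
T in Kelvin: 265.15 K, T25 = 298.15 K
1/T - 1/T25 = 1/265.15 - 1/298.15 = 0.00041743
B * (1/T - 1/T25) = 3351 * 0.00041743 = 1.3988
Rt = 10000 * exp(1.3988) = 40504.2 ohm

40504.2 ohm


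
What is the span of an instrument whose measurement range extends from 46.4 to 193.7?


Span = upper range - lower range.
Span = 193.7 - (46.4)
Span = 147.3

147.3


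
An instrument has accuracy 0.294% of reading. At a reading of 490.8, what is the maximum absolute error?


Absolute error = (accuracy% / 100) * reading.
Error = (0.294 / 100) * 490.8
Error = 0.00294 * 490.8
Error = 1.443

1.443


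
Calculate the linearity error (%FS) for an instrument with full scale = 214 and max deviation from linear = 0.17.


Linearity error = (max deviation / full scale) * 100%.
Linearity = (0.17 / 214) * 100
Linearity = 0.079 %FS

0.079 %FS


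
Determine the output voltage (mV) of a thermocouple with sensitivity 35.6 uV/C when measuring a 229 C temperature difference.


The thermocouple output V = sensitivity * dT.
V = 35.6 uV/C * 229 C
V = 8152.4 uV
V = 8.152 mV

8.152 mV


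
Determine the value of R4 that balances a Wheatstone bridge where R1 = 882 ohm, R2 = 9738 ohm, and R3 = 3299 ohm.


At balance: R1*R4 = R2*R3, so R4 = R2*R3/R1.
R4 = 9738 * 3299 / 882
R4 = 32125662 / 882
R4 = 36423.65 ohm

36423.65 ohm


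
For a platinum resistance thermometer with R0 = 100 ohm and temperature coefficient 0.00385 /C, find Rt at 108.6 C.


The RTD equation: Rt = R0 * (1 + alpha * T).
Rt = 100 * (1 + 0.00385 * 108.6)
Rt = 100 * (1 + 0.41811)
Rt = 100 * 1.41811
Rt = 141.811 ohm

141.811 ohm


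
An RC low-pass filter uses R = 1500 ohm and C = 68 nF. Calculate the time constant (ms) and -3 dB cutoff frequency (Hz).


Time constant: tau = R * C.
tau = 1500 * 6.80e-08 = 0.000102 s
tau = 0.102 ms
Cutoff frequency: fc = 1 / (2*pi*R*C).
fc = 1 / (2*pi*0.000102) = 1560.34 Hz

tau = 0.102 ms, fc = 1560.34 Hz


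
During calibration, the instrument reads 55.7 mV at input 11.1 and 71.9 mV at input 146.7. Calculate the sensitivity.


Sensitivity = (y2 - y1) / (x2 - x1).
S = (71.9 - 55.7) / (146.7 - 11.1)
S = 16.2 / 135.6
S = 0.1195 mV/unit

0.1195 mV/unit


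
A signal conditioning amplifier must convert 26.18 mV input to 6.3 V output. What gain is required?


Gain = Vout / Vin (converting to same units).
G = 6.3 V / 26.18 mV
G = 6300.0 mV / 26.18 mV
G = 240.64

240.64


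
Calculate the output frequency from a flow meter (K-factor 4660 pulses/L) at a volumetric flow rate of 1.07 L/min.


Frequency = K * Q / 60 (converting L/min to L/s).
f = 4660 * 1.07 / 60
f = 4986.2 / 60
f = 83.1 Hz

83.1 Hz


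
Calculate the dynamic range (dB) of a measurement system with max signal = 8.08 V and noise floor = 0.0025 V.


Dynamic range = 20 * log10(Vmax / Vnoise).
DR = 20 * log10(8.08 / 0.0025)
DR = 20 * log10(3232.0)
DR = 70.19 dB

70.19 dB


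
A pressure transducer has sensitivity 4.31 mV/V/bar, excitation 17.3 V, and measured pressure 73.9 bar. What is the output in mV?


Output = sensitivity * Vex * P.
Vout = 4.31 * 17.3 * 73.9
Vout = 74.563 * 73.9
Vout = 5510.21 mV

5510.21 mV


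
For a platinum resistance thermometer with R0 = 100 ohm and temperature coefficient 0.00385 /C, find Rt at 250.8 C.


The RTD equation: Rt = R0 * (1 + alpha * T).
Rt = 100 * (1 + 0.00385 * 250.8)
Rt = 100 * (1 + 0.96558)
Rt = 100 * 1.96558
Rt = 196.558 ohm

196.558 ohm


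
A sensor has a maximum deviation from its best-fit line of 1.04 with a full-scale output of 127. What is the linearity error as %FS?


Linearity error = (max deviation / full scale) * 100%.
Linearity = (1.04 / 127) * 100
Linearity = 0.819 %FS

0.819 %FS


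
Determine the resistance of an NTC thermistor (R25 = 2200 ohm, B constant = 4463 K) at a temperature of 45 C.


NTC thermistor equation: Rt = R25 * exp(B * (1/T - 1/T25)).
T in Kelvin: 318.15 K, T25 = 298.15 K
1/T - 1/T25 = 1/318.15 - 1/298.15 = -0.00021084
B * (1/T - 1/T25) = 4463 * -0.00021084 = -0.941
Rt = 2200 * exp(-0.941) = 858.5 ohm

858.5 ohm


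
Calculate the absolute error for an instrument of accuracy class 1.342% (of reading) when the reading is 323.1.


Absolute error = (accuracy% / 100) * reading.
Error = (1.342 / 100) * 323.1
Error = 0.01342 * 323.1
Error = 4.336

4.336


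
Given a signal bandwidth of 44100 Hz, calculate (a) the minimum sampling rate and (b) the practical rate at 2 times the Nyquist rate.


By Nyquist theorem, fs_min = 2 * fmax.
fs_min = 2 * 44100 = 88200 Hz
Practical rate = 2 * fs_min = 2 * 88200 = 176400 Hz

fs_min = 88200 Hz, fs_practical = 176400 Hz


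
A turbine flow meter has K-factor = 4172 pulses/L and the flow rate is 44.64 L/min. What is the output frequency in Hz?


Frequency = K * Q / 60 (converting L/min to L/s).
f = 4172 * 44.64 / 60
f = 186238.08 / 60
f = 3103.97 Hz

3103.97 Hz


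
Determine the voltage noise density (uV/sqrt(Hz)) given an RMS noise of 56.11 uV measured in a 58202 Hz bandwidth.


Noise spectral density = Vrms / sqrt(BW).
NSD = 56.11 / sqrt(58202)
NSD = 56.11 / 241.2509
NSD = 0.2326 uV/sqrt(Hz)

0.2326 uV/sqrt(Hz)


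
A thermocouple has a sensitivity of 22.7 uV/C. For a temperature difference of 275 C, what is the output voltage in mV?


The thermocouple output V = sensitivity * dT.
V = 22.7 uV/C * 275 C
V = 6242.5 uV
V = 6.242 mV

6.242 mV


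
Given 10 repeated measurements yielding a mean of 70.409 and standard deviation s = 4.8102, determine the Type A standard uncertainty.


The standard uncertainty for Type A evaluation is u = s / sqrt(n).
u = 4.8102 / sqrt(10)
u = 4.8102 / 3.1623
u = 1.5211

1.5211


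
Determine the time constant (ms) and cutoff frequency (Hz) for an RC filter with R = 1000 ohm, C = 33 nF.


Time constant: tau = R * C.
tau = 1000 * 3.30e-08 = 3.3e-05 s
tau = 0.033 ms
Cutoff frequency: fc = 1 / (2*pi*R*C).
fc = 1 / (2*pi*3.3e-05) = 4822.88 Hz

tau = 0.033 ms, fc = 4822.88 Hz


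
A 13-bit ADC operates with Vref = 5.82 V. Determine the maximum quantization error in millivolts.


The maximum quantization error is +/- LSB/2.
LSB = Vref / 2^n = 5.82 / 8192 = 0.00071045 V
Max error = LSB / 2 = 0.00071045 / 2 = 0.00035522 V
Max error = 0.3552 mV

0.3552 mV


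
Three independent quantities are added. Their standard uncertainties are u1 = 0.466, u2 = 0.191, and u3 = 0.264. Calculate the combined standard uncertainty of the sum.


For a sum of independent quantities, uc = sqrt(u1^2 + u2^2 + u3^2).
uc = sqrt(0.466^2 + 0.191^2 + 0.264^2)
uc = sqrt(0.217156 + 0.036481 + 0.069696)
uc = 0.5686

0.5686


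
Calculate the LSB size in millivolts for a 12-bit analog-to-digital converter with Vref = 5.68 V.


The resolution (LSB) of an ADC is Vref / 2^n.
LSB = 5.68 / 2^12
LSB = 5.68 / 4096
LSB = 0.00138672 V = 1.38671875 mV

1.38671875 mV


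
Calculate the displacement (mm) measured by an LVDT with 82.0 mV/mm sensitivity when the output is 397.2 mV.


Displacement = Vout / sensitivity.
d = 397.2 / 82.0
d = 4.844 mm

4.844 mm


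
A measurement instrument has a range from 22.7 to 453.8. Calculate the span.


Span = upper range - lower range.
Span = 453.8 - (22.7)
Span = 431.1

431.1


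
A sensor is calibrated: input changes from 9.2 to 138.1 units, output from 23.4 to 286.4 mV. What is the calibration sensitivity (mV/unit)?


Sensitivity = (y2 - y1) / (x2 - x1).
S = (286.4 - 23.4) / (138.1 - 9.2)
S = 263.0 / 128.9
S = 2.0403 mV/unit

2.0403 mV/unit


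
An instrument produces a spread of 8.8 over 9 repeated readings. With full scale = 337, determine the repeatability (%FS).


Repeatability = (spread / full scale) * 100%.
R = (8.8 / 337) * 100
R = 2.611 %FS

2.611 %FS


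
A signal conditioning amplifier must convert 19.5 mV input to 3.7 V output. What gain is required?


Gain = Vout / Vin (converting to same units).
G = 3.7 V / 19.5 mV
G = 3700.0 mV / 19.5 mV
G = 189.74

189.74


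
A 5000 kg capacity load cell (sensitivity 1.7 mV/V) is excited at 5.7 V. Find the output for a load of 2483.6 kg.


Vout = rated_output * Vex * (load / capacity).
Vout = 1.7 * 5.7 * (2483.6 / 5000)
Vout = 1.7 * 5.7 * 0.49672
Vout = 4.813 mV

4.813 mV


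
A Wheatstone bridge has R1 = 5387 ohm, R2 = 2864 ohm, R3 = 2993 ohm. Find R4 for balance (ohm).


At balance: R1*R4 = R2*R3, so R4 = R2*R3/R1.
R4 = 2864 * 2993 / 5387
R4 = 8571952 / 5387
R4 = 1591.23 ohm

1591.23 ohm


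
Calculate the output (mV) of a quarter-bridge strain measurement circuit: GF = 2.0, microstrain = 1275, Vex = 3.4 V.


Quarter bridge output: Vout = (GF * epsilon * Vex) / 4.
Vout = (2.0 * 1275e-6 * 3.4) / 4
Vout = 0.00867 / 4 V
Vout = 0.0021675 V = 2.1675 mV

2.1675 mV


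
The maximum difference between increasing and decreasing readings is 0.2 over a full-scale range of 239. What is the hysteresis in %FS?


Hysteresis = (max difference / full scale) * 100%.
H = (0.2 / 239) * 100
H = 0.084 %FS

0.084 %FS


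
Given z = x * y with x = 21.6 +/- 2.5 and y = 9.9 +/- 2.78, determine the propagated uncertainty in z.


For a product z = x*y, the relative uncertainty is:
uz/z = sqrt((ux/x)^2 + (uy/y)^2)
Relative uncertainties: ux/x = 2.5/21.6 = 0.115741
uy/y = 2.78/9.9 = 0.280808
z = 21.6 * 9.9 = 213.8
uz = 213.8 * sqrt(0.115741^2 + 0.280808^2) = 64.949

64.949


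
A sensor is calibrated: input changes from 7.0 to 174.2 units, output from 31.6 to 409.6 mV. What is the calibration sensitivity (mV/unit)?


Sensitivity = (y2 - y1) / (x2 - x1).
S = (409.6 - 31.6) / (174.2 - 7.0)
S = 378.0 / 167.2
S = 2.2608 mV/unit

2.2608 mV/unit


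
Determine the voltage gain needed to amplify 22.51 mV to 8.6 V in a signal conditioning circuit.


Gain = Vout / Vin (converting to same units).
G = 8.6 V / 22.51 mV
G = 8600.0 mV / 22.51 mV
G = 382.05

382.05


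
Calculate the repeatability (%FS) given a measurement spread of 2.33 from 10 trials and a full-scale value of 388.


Repeatability = (spread / full scale) * 100%.
R = (2.33 / 388) * 100
R = 0.601 %FS

0.601 %FS


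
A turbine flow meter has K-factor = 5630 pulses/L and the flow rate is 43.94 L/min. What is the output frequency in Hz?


Frequency = K * Q / 60 (converting L/min to L/s).
f = 5630 * 43.94 / 60
f = 247382.2 / 60
f = 4123.04 Hz

4123.04 Hz


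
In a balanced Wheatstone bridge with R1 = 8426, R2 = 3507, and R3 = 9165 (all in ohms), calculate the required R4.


At balance: R1*R4 = R2*R3, so R4 = R2*R3/R1.
R4 = 3507 * 9165 / 8426
R4 = 32141655 / 8426
R4 = 3814.58 ohm

3814.58 ohm


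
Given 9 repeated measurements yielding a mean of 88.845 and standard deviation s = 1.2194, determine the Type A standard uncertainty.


The standard uncertainty for Type A evaluation is u = s / sqrt(n).
u = 1.2194 / sqrt(9)
u = 1.2194 / 3.0
u = 0.4065

0.4065


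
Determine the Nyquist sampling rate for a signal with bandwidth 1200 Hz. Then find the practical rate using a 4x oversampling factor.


By Nyquist theorem, fs_min = 2 * fmax.
fs_min = 2 * 1200 = 2400 Hz
Practical rate = 4 * fs_min = 4 * 2400 = 9600 Hz

fs_min = 2400 Hz, fs_practical = 9600 Hz


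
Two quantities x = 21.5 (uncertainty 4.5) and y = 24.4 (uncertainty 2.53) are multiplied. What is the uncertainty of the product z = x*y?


For a product z = x*y, the relative uncertainty is:
uz/z = sqrt((ux/x)^2 + (uy/y)^2)
Relative uncertainties: ux/x = 4.5/21.5 = 0.209302
uy/y = 2.53/24.4 = 0.103689
z = 21.5 * 24.4 = 524.6
uz = 524.6 * sqrt(0.209302^2 + 0.103689^2) = 122.535

122.535


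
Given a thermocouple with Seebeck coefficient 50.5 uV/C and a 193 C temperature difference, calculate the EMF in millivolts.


The thermocouple output V = sensitivity * dT.
V = 50.5 uV/C * 193 C
V = 9746.5 uV
V = 9.746 mV

9.746 mV


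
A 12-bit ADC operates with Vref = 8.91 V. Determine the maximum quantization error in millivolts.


The maximum quantization error is +/- LSB/2.
LSB = Vref / 2^n = 8.91 / 4096 = 0.00217529 V
Max error = LSB / 2 = 0.00217529 / 2 = 0.00108765 V
Max error = 1.0876 mV

1.0876 mV


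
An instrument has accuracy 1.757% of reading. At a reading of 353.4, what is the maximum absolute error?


Absolute error = (accuracy% / 100) * reading.
Error = (1.757 / 100) * 353.4
Error = 0.01757 * 353.4
Error = 6.2092

6.2092


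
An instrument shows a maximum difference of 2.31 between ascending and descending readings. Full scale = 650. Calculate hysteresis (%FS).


Hysteresis = (max difference / full scale) * 100%.
H = (2.31 / 650) * 100
H = 0.355 %FS

0.355 %FS


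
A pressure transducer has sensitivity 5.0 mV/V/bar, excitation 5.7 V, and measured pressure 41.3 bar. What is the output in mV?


Output = sensitivity * Vex * P.
Vout = 5.0 * 5.7 * 41.3
Vout = 28.5 * 41.3
Vout = 1177.05 mV

1177.05 mV


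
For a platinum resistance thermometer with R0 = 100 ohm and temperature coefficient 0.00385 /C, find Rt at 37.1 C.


The RTD equation: Rt = R0 * (1 + alpha * T).
Rt = 100 * (1 + 0.00385 * 37.1)
Rt = 100 * (1 + 0.142835)
Rt = 100 * 1.142835
Rt = 114.284 ohm

114.284 ohm


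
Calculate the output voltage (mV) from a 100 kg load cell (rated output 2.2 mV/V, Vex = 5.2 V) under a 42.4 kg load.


Vout = rated_output * Vex * (load / capacity).
Vout = 2.2 * 5.2 * (42.4 / 100)
Vout = 2.2 * 5.2 * 0.424
Vout = 4.851 mV

4.851 mV


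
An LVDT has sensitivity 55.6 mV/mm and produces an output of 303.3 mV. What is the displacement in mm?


Displacement = Vout / sensitivity.
d = 303.3 / 55.6
d = 5.455 mm

5.455 mm


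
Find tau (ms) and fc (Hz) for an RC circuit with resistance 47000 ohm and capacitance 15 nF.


Time constant: tau = R * C.
tau = 47000 * 1.50e-08 = 0.000705 s
tau = 0.705 ms
Cutoff frequency: fc = 1 / (2*pi*R*C).
fc = 1 / (2*pi*0.000705) = 225.75 Hz

tau = 0.705 ms, fc = 225.75 Hz


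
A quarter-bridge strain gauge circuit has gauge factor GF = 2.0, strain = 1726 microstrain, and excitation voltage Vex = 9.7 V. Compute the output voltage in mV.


Quarter bridge output: Vout = (GF * epsilon * Vex) / 4.
Vout = (2.0 * 1726e-6 * 9.7) / 4
Vout = 0.0334844 / 4 V
Vout = 0.0083711 V = 8.3711 mV

8.3711 mV


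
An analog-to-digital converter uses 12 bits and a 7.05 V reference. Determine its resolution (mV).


The resolution (LSB) of an ADC is Vref / 2^n.
LSB = 7.05 / 2^12
LSB = 7.05 / 4096
LSB = 0.00172119 V = 1.72119141 mV

1.72119141 mV


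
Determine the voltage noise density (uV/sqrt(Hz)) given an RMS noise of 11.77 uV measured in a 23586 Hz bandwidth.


Noise spectral density = Vrms / sqrt(BW).
NSD = 11.77 / sqrt(23586)
NSD = 11.77 / 153.5773
NSD = 0.0766 uV/sqrt(Hz)

0.0766 uV/sqrt(Hz)


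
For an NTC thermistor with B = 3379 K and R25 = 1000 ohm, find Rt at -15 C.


NTC thermistor equation: Rt = R25 * exp(B * (1/T - 1/T25)).
T in Kelvin: 258.15 K, T25 = 298.15 K
1/T - 1/T25 = 1/258.15 - 1/298.15 = 0.0005197
B * (1/T - 1/T25) = 3379 * 0.0005197 = 1.7561
Rt = 1000 * exp(1.7561) = 5789.6 ohm

5789.6 ohm


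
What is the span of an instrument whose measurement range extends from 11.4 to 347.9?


Span = upper range - lower range.
Span = 347.9 - (11.4)
Span = 336.5

336.5


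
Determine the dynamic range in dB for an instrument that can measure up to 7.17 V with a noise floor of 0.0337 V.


Dynamic range = 20 * log10(Vmax / Vnoise).
DR = 20 * log10(7.17 / 0.0337)
DR = 20 * log10(212.76)
DR = 46.56 dB

46.56 dB


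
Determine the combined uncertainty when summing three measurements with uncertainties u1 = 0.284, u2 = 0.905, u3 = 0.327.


For a sum of independent quantities, uc = sqrt(u1^2 + u2^2 + u3^2).
uc = sqrt(0.284^2 + 0.905^2 + 0.327^2)
uc = sqrt(0.080656 + 0.819025 + 0.106929)
uc = 1.0033

1.0033


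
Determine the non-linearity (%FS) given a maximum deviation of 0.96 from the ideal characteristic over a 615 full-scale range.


Linearity error = (max deviation / full scale) * 100%.
Linearity = (0.96 / 615) * 100
Linearity = 0.156 %FS

0.156 %FS


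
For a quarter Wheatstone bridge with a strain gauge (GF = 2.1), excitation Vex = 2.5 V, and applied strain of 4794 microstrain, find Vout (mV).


Quarter bridge output: Vout = (GF * epsilon * Vex) / 4.
Vout = (2.1 * 4794e-6 * 2.5) / 4
Vout = 0.0251685 / 4 V
Vout = 0.00629212 V = 6.2921 mV

6.2921 mV


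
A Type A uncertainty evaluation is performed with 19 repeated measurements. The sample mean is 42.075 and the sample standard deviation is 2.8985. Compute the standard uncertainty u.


The standard uncertainty for Type A evaluation is u = s / sqrt(n).
u = 2.8985 / sqrt(19)
u = 2.8985 / 4.3589
u = 0.665

0.665


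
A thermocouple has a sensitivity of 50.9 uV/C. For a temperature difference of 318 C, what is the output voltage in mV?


The thermocouple output V = sensitivity * dT.
V = 50.9 uV/C * 318 C
V = 16186.2 uV
V = 16.186 mV

16.186 mV


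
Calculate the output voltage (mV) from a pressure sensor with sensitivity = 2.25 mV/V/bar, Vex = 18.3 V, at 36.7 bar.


Output = sensitivity * Vex * P.
Vout = 2.25 * 18.3 * 36.7
Vout = 41.175 * 36.7
Vout = 1511.12 mV

1511.12 mV


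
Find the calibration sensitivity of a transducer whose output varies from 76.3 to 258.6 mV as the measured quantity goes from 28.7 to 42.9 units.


Sensitivity = (y2 - y1) / (x2 - x1).
S = (258.6 - 76.3) / (42.9 - 28.7)
S = 182.3 / 14.2
S = 12.838 mV/unit

12.838 mV/unit


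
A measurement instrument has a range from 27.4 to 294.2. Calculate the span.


Span = upper range - lower range.
Span = 294.2 - (27.4)
Span = 266.8

266.8


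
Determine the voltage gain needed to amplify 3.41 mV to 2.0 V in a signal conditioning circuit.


Gain = Vout / Vin (converting to same units).
G = 2.0 V / 3.41 mV
G = 2000.0 mV / 3.41 mV
G = 586.51

586.51


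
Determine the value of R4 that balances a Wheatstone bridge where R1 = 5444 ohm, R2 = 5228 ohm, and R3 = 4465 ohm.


At balance: R1*R4 = R2*R3, so R4 = R2*R3/R1.
R4 = 5228 * 4465 / 5444
R4 = 23343020 / 5444
R4 = 4287.84 ohm

4287.84 ohm


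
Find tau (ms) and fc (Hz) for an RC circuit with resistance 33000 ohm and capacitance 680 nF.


Time constant: tau = R * C.
tau = 33000 * 6.80e-07 = 0.02244 s
tau = 22.44 ms
Cutoff frequency: fc = 1 / (2*pi*R*C).
fc = 1 / (2*pi*0.02244) = 7.09 Hz

tau = 22.44 ms, fc = 7.09 Hz


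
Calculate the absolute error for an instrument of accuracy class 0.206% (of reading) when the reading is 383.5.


Absolute error = (accuracy% / 100) * reading.
Error = (0.206 / 100) * 383.5
Error = 0.00206 * 383.5
Error = 0.79

0.79


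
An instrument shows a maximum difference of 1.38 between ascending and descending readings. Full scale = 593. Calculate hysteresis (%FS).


Hysteresis = (max difference / full scale) * 100%.
H = (1.38 / 593) * 100
H = 0.233 %FS

0.233 %FS


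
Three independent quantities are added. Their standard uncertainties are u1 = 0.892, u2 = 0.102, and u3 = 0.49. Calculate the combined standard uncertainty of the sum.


For a sum of independent quantities, uc = sqrt(u1^2 + u2^2 + u3^2).
uc = sqrt(0.892^2 + 0.102^2 + 0.49^2)
uc = sqrt(0.795664 + 0.010404 + 0.2401)
uc = 1.0228

1.0228


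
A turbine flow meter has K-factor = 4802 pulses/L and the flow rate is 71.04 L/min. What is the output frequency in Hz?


Frequency = K * Q / 60 (converting L/min to L/s).
f = 4802 * 71.04 / 60
f = 341134.08 / 60
f = 5685.57 Hz

5685.57 Hz


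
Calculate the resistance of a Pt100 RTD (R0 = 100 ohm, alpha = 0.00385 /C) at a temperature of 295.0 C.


The RTD equation: Rt = R0 * (1 + alpha * T).
Rt = 100 * (1 + 0.00385 * 295.0)
Rt = 100 * (1 + 1.13575)
Rt = 100 * 2.13575
Rt = 213.575 ohm

213.575 ohm


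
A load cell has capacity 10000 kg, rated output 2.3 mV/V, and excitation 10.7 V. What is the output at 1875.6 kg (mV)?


Vout = rated_output * Vex * (load / capacity).
Vout = 2.3 * 10.7 * (1875.6 / 10000)
Vout = 2.3 * 10.7 * 0.18756
Vout = 4.616 mV

4.616 mV


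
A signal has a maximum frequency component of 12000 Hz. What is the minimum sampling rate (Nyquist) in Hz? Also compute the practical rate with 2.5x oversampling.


By Nyquist theorem, fs_min = 2 * fmax.
fs_min = 2 * 12000 = 24000 Hz
Practical rate = 2.5 * fs_min = 2.5 * 24000 = 60000 Hz

fs_min = 24000 Hz, fs_practical = 60000 Hz


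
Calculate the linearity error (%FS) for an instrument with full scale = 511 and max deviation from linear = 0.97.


Linearity error = (max deviation / full scale) * 100%.
Linearity = (0.97 / 511) * 100
Linearity = 0.19 %FS

0.19 %FS


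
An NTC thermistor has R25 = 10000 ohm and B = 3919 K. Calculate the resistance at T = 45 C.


NTC thermistor equation: Rt = R25 * exp(B * (1/T - 1/T25)).
T in Kelvin: 318.15 K, T25 = 298.15 K
1/T - 1/T25 = 1/318.15 - 1/298.15 = -0.00021084
B * (1/T - 1/T25) = 3919 * -0.00021084 = -0.8263
Rt = 10000 * exp(-0.8263) = 4376.7 ohm

4376.7 ohm


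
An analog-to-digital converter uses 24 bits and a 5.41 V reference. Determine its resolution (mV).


The resolution (LSB) of an ADC is Vref / 2^n.
LSB = 5.41 / 2^24
LSB = 5.41 / 16777216
LSB = 3.2e-07 V = 0.00032246 mV

0.00032246 mV


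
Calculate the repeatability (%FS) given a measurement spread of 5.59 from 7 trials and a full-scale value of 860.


Repeatability = (spread / full scale) * 100%.
R = (5.59 / 860) * 100
R = 0.65 %FS

0.65 %FS


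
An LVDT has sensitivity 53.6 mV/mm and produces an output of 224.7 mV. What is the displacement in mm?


Displacement = Vout / sensitivity.
d = 224.7 / 53.6
d = 4.192 mm

4.192 mm


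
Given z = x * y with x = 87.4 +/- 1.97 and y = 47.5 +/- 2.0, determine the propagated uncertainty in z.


For a product z = x*y, the relative uncertainty is:
uz/z = sqrt((ux/x)^2 + (uy/y)^2)
Relative uncertainties: ux/x = 1.97/87.4 = 0.02254
uy/y = 2.0/47.5 = 0.042105
z = 87.4 * 47.5 = 4151.5
uz = 4151.5 * sqrt(0.02254^2 + 0.042105^2) = 198.271

198.271


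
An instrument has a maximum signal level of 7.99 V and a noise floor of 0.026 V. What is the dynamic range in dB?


Dynamic range = 20 * log10(Vmax / Vnoise).
DR = 20 * log10(7.99 / 0.026)
DR = 20 * log10(307.31)
DR = 49.75 dB

49.75 dB


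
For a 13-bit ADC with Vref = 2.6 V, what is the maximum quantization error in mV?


The maximum quantization error is +/- LSB/2.
LSB = Vref / 2^n = 2.6 / 8192 = 0.00031738 V
Max error = LSB / 2 = 0.00031738 / 2 = 0.00015869 V
Max error = 0.1587 mV

0.1587 mV


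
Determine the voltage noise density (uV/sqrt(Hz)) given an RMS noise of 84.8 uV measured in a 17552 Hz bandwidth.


Noise spectral density = Vrms / sqrt(BW).
NSD = 84.8 / sqrt(17552)
NSD = 84.8 / 132.484
NSD = 0.6401 uV/sqrt(Hz)

0.6401 uV/sqrt(Hz)


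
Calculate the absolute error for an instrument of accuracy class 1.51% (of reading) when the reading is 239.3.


Absolute error = (accuracy% / 100) * reading.
Error = (1.51 / 100) * 239.3
Error = 0.0151 * 239.3
Error = 3.6134

3.6134


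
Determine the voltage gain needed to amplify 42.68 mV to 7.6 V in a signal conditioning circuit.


Gain = Vout / Vin (converting to same units).
G = 7.6 V / 42.68 mV
G = 7600.0 mV / 42.68 mV
G = 178.07

178.07


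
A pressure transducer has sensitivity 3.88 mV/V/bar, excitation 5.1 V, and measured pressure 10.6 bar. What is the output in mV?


Output = sensitivity * Vex * P.
Vout = 3.88 * 5.1 * 10.6
Vout = 19.788 * 10.6
Vout = 209.75 mV

209.75 mV


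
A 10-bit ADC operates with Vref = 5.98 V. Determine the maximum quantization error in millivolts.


The maximum quantization error is +/- LSB/2.
LSB = Vref / 2^n = 5.98 / 1024 = 0.00583984 V
Max error = LSB / 2 = 0.00583984 / 2 = 0.00291992 V
Max error = 2.9199 mV

2.9199 mV


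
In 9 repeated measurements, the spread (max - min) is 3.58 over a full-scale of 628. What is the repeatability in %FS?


Repeatability = (spread / full scale) * 100%.
R = (3.58 / 628) * 100
R = 0.57 %FS

0.57 %FS
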